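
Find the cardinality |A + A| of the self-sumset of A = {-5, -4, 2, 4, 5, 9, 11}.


A + A = {a + a' : a, a' ∈ A}; |A| = 7.
General bounds: 2|A| - 1 ≤ |A + A| ≤ |A|(|A|+1)/2, i.e. 13 ≤ |A + A| ≤ 28.
Lower bound 2|A|-1 is attained iff A is an arithmetic progression.
Enumerate sums a + a' for a ≤ a' (symmetric, so this suffices):
a = -5: -5+-5=-10, -5+-4=-9, -5+2=-3, -5+4=-1, -5+5=0, -5+9=4, -5+11=6
a = -4: -4+-4=-8, -4+2=-2, -4+4=0, -4+5=1, -4+9=5, -4+11=7
a = 2: 2+2=4, 2+4=6, 2+5=7, 2+9=11, 2+11=13
a = 4: 4+4=8, 4+5=9, 4+9=13, 4+11=15
a = 5: 5+5=10, 5+9=14, 5+11=16
a = 9: 9+9=18, 9+11=20
a = 11: 11+11=22
Distinct sums: {-10, -9, -8, -3, -2, -1, 0, 1, 4, 5, 6, 7, 8, 9, 10, 11, 13, 14, 15, 16, 18, 20, 22}
|A + A| = 23

|A + A| = 23


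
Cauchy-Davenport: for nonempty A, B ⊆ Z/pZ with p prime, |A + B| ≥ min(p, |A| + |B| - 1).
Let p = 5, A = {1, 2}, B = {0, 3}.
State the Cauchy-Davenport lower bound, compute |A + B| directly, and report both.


Cauchy-Davenport: |A + B| ≥ min(p, |A| + |B| - 1) for A, B nonempty in Z/pZ.
|A| = 2, |B| = 2, p = 5.
CD lower bound = min(5, 2 + 2 - 1) = min(5, 3) = 3.
Compute A + B mod 5 directly:
a = 1: 1+0=1, 1+3=4
a = 2: 2+0=2, 2+3=0
A + B = {0, 1, 2, 4}, so |A + B| = 4.
Verify: 4 ≥ 3? Yes ✓.

CD lower bound = 3, actual |A + B| = 4.


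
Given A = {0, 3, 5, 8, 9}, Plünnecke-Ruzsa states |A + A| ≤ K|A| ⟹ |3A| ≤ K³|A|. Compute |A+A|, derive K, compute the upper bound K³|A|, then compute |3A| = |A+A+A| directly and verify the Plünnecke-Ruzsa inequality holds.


|A| = 5.
Step 1: Compute A + A by enumerating all 25 pairs.
A + A = {0, 3, 5, 6, 8, 9, 10, 11, 12, 13, 14, 16, 17, 18}, so |A + A| = 14.
Step 2: Doubling constant K = |A + A|/|A| = 14/5 = 14/5 ≈ 2.8000.
Step 3: Plünnecke-Ruzsa gives |3A| ≤ K³·|A| = (2.8000)³ · 5 ≈ 109.7600.
Step 4: Compute 3A = A + A + A directly by enumerating all triples (a,b,c) ∈ A³; |3A| = 24.
Step 5: Check 24 ≤ 109.7600? Yes ✓.

K = 14/5, Plünnecke-Ruzsa bound K³|A| ≈ 109.7600, |3A| = 24, inequality holds.


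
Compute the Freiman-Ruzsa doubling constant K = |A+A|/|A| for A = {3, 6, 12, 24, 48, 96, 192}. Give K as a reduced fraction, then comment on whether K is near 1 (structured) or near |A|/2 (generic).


|A| = 7.
Compute A + A by enumerating all 49 pairs.
A + A = {6, 9, 12, 15, 18, 24, 27, 30, 36, 48, 51, 54, 60, 72, 96, 99, 102, 108, 120, 144, 192, 195, 198, 204, 216, 240, 288, 384}, so |A + A| = 28.
K = |A + A| / |A| = 28/7 = 4/1 ≈ 4.0000.
Reference: AP of size 7 gives K = 13/7 ≈ 1.8571; a fully generic set of size 7 gives K ≈ 4.0000.

|A| = 7, |A + A| = 28, K = 28/7 = 4/1.


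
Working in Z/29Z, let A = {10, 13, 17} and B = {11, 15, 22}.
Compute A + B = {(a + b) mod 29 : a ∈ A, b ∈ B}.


Work in Z/29Z: reduce every sum a + b modulo 29.
Enumerate all 9 pairs:
a = 10: 10+11=21, 10+15=25, 10+22=3
a = 13: 13+11=24, 13+15=28, 13+22=6
a = 17: 17+11=28, 17+15=3, 17+22=10
Distinct residues collected: {3, 6, 10, 21, 24, 25, 28}
|A + B| = 7 (out of 29 total residues).

A + B = {3, 6, 10, 21, 24, 25, 28}


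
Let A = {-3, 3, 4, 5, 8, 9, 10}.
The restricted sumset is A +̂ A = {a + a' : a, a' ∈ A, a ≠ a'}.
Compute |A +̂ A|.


Restricted sumset: A +̂ A = {a + a' : a ∈ A, a' ∈ A, a ≠ a'}.
Equivalently, take A + A and drop any sum 2a that is achievable ONLY as a + a for a ∈ A (i.e. sums representable only with equal summands).
Enumerate pairs (a, a') with a < a' (symmetric, so each unordered pair gives one sum; this covers all a ≠ a'):
  -3 + 3 = 0
  -3 + 4 = 1
  -3 + 5 = 2
  -3 + 8 = 5
  -3 + 9 = 6
  -3 + 10 = 7
  3 + 4 = 7
  3 + 5 = 8
  3 + 8 = 11
  3 + 9 = 12
  3 + 10 = 13
  4 + 5 = 9
  4 + 8 = 12
  4 + 9 = 13
  4 + 10 = 14
  5 + 8 = 13
  5 + 9 = 14
  5 + 10 = 15
  8 + 9 = 17
  8 + 10 = 18
  9 + 10 = 19
Collected distinct sums: {0, 1, 2, 5, 6, 7, 8, 9, 11, 12, 13, 14, 15, 17, 18, 19}
|A +̂ A| = 16
(Reference bound: |A +̂ A| ≥ 2|A| - 3 for |A| ≥ 2, with |A| = 7 giving ≥ 11.)

|A +̂ A| = 16


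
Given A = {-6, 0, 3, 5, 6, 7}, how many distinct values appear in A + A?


A + A = {a + a' : a, a' ∈ A}; |A| = 6.
General bounds: 2|A| - 1 ≤ |A + A| ≤ |A|(|A|+1)/2, i.e. 11 ≤ |A + A| ≤ 21.
Lower bound 2|A|-1 is attained iff A is an arithmetic progression.
Enumerate sums a + a' for a ≤ a' (symmetric, so this suffices):
a = -6: -6+-6=-12, -6+0=-6, -6+3=-3, -6+5=-1, -6+6=0, -6+7=1
a = 0: 0+0=0, 0+3=3, 0+5=5, 0+6=6, 0+7=7
a = 3: 3+3=6, 3+5=8, 3+6=9, 3+7=10
a = 5: 5+5=10, 5+6=11, 5+7=12
a = 6: 6+6=12, 6+7=13
a = 7: 7+7=14
Distinct sums: {-12, -6, -3, -1, 0, 1, 3, 5, 6, 7, 8, 9, 10, 11, 12, 13, 14}
|A + A| = 17

|A + A| = 17


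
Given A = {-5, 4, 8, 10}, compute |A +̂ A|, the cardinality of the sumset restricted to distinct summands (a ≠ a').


Restricted sumset: A +̂ A = {a + a' : a ∈ A, a' ∈ A, a ≠ a'}.
Equivalently, take A + A and drop any sum 2a that is achievable ONLY as a + a for a ∈ A (i.e. sums representable only with equal summands).
Enumerate pairs (a, a') with a < a' (symmetric, so each unordered pair gives one sum; this covers all a ≠ a'):
  -5 + 4 = -1
  -5 + 8 = 3
  -5 + 10 = 5
  4 + 8 = 12
  4 + 10 = 14
  8 + 10 = 18
Collected distinct sums: {-1, 3, 5, 12, 14, 18}
|A +̂ A| = 6
(Reference bound: |A +̂ A| ≥ 2|A| - 3 for |A| ≥ 2, with |A| = 4 giving ≥ 5.)

|A +̂ A| = 6


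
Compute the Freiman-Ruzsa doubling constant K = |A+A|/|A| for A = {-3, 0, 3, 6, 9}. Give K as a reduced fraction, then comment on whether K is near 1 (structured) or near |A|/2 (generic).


|A| = 5.
Compute A + A by enumerating all 25 pairs.
A + A = {-6, -3, 0, 3, 6, 9, 12, 15, 18}, so |A + A| = 9.
K = |A + A| / |A| = 9/5 (already in lowest terms) ≈ 1.8000.
Reference: AP of size 5 gives K = 9/5 ≈ 1.8000; a fully generic set of size 5 gives K ≈ 3.0000.

|A| = 5, |A + A| = 9, K = 9/5.


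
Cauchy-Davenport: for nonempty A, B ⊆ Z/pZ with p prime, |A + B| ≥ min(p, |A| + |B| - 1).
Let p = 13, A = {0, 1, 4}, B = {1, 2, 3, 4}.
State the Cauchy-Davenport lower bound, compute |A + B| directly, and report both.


Cauchy-Davenport: |A + B| ≥ min(p, |A| + |B| - 1) for A, B nonempty in Z/pZ.
|A| = 3, |B| = 4, p = 13.
CD lower bound = min(13, 3 + 4 - 1) = min(13, 6) = 6.
Compute A + B mod 13 directly:
a = 0: 0+1=1, 0+2=2, 0+3=3, 0+4=4
a = 1: 1+1=2, 1+2=3, 1+3=4, 1+4=5
a = 4: 4+1=5, 4+2=6, 4+3=7, 4+4=8
A + B = {1, 2, 3, 4, 5, 6, 7, 8}, so |A + B| = 8.
Verify: 8 ≥ 6? Yes ✓.

CD lower bound = 6, actual |A + B| = 8.


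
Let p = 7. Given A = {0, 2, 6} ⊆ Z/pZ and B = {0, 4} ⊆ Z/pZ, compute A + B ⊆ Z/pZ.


Work in Z/7Z: reduce every sum a + b modulo 7.
Enumerate all 6 pairs:
a = 0: 0+0=0, 0+4=4
a = 2: 2+0=2, 2+4=6
a = 6: 6+0=6, 6+4=3
Distinct residues collected: {0, 2, 3, 4, 6}
|A + B| = 5 (out of 7 total residues).

A + B = {0, 2, 3, 4, 6}


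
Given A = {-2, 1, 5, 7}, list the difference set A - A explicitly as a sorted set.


A - A = {a - a' : a, a' ∈ A}.
Compute a - a' for each ordered pair (a, a'):
a = -2: -2--2=0, -2-1=-3, -2-5=-7, -2-7=-9
a = 1: 1--2=3, 1-1=0, 1-5=-4, 1-7=-6
a = 5: 5--2=7, 5-1=4, 5-5=0, 5-7=-2
a = 7: 7--2=9, 7-1=6, 7-5=2, 7-7=0
Collecting distinct values (and noting 0 appears from a-a):
A - A = {-9, -7, -6, -4, -3, -2, 0, 2, 3, 4, 6, 7, 9}
|A - A| = 13

A - A = {-9, -7, -6, -4, -3, -2, 0, 2, 3, 4, 6, 7, 9}


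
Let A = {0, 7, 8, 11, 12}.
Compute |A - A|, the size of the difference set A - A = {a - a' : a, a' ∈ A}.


A - A = {a - a' : a, a' ∈ A}; |A| = 5.
Bounds: 2|A|-1 ≤ |A - A| ≤ |A|² - |A| + 1, i.e. 9 ≤ |A - A| ≤ 21.
Note: 0 ∈ A - A always (from a - a). The set is symmetric: if d ∈ A - A then -d ∈ A - A.
Enumerate nonzero differences d = a - a' with a > a' (then include -d):
Positive differences: {1, 3, 4, 5, 7, 8, 11, 12}
Full difference set: {0} ∪ (positive diffs) ∪ (negative diffs).
|A - A| = 1 + 2·8 = 17 (matches direct enumeration: 17).

|A - A| = 17


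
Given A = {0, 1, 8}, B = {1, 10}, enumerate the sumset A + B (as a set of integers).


A + B = {a + b : a ∈ A, b ∈ B}.
Enumerate all |A|·|B| = 3·2 = 6 pairs (a, b) and collect distinct sums.
a = 0: 0+1=1, 0+10=10
a = 1: 1+1=2, 1+10=11
a = 8: 8+1=9, 8+10=18
Collecting distinct sums: A + B = {1, 2, 9, 10, 11, 18}
|A + B| = 6

A + B = {1, 2, 9, 10, 11, 18}


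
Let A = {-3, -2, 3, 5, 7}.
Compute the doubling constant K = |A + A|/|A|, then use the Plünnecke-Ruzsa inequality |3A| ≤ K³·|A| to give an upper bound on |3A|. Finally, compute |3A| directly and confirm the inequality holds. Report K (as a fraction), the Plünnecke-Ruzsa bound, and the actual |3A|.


|A| = 5.
Step 1: Compute A + A by enumerating all 25 pairs.
A + A = {-6, -5, -4, 0, 1, 2, 3, 4, 5, 6, 8, 10, 12, 14}, so |A + A| = 14.
Step 2: Doubling constant K = |A + A|/|A| = 14/5 = 14/5 ≈ 2.8000.
Step 3: Plünnecke-Ruzsa gives |3A| ≤ K³·|A| = (2.8000)³ · 5 ≈ 109.7600.
Step 4: Compute 3A = A + A + A directly by enumerating all triples (a,b,c) ∈ A³; |3A| = 25.
Step 5: Check 25 ≤ 109.7600? Yes ✓.

K = 14/5, Plünnecke-Ruzsa bound K³|A| ≈ 109.7600, |3A| = 25, inequality holds.


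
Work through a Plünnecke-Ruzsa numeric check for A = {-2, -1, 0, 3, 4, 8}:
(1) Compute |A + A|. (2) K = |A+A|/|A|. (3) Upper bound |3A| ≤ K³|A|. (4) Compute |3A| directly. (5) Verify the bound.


|A| = 6.
Step 1: Compute A + A by enumerating all 36 pairs.
A + A = {-4, -3, -2, -1, 0, 1, 2, 3, 4, 6, 7, 8, 11, 12, 16}, so |A + A| = 15.
Step 2: Doubling constant K = |A + A|/|A| = 15/6 = 15/6 ≈ 2.5000.
Step 3: Plünnecke-Ruzsa gives |3A| ≤ K³·|A| = (2.5000)³ · 6 ≈ 93.7500.
Step 4: Compute 3A = A + A + A directly by enumerating all triples (a,b,c) ∈ A³; |3A| = 25.
Step 5: Check 25 ≤ 93.7500? Yes ✓.

K = 15/6, Plünnecke-Ruzsa bound K³|A| ≈ 93.7500, |3A| = 25, inequality holds.


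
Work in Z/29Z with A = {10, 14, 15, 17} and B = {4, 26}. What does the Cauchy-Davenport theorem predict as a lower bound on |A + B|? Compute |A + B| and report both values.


Cauchy-Davenport: |A + B| ≥ min(p, |A| + |B| - 1) for A, B nonempty in Z/pZ.
|A| = 4, |B| = 2, p = 29.
CD lower bound = min(29, 4 + 2 - 1) = min(29, 5) = 5.
Compute A + B mod 29 directly:
a = 10: 10+4=14, 10+26=7
a = 14: 14+4=18, 14+26=11
a = 15: 15+4=19, 15+26=12
a = 17: 17+4=21, 17+26=14
A + B = {7, 11, 12, 14, 18, 19, 21}, so |A + B| = 7.
Verify: 7 ≥ 5? Yes ✓.

CD lower bound = 5, actual |A + B| = 7.


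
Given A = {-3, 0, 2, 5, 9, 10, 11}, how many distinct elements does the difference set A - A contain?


A - A = {a - a' : a, a' ∈ A}; |A| = 7.
Bounds: 2|A|-1 ≤ |A - A| ≤ |A|² - |A| + 1, i.e. 13 ≤ |A - A| ≤ 43.
Note: 0 ∈ A - A always (from a - a). The set is symmetric: if d ∈ A - A then -d ∈ A - A.
Enumerate nonzero differences d = a - a' with a > a' (then include -d):
Positive differences: {1, 2, 3, 4, 5, 6, 7, 8, 9, 10, 11, 12, 13, 14}
Full difference set: {0} ∪ (positive diffs) ∪ (negative diffs).
|A - A| = 1 + 2·14 = 29 (matches direct enumeration: 29).

|A - A| = 29


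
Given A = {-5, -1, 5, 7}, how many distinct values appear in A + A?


A + A = {a + a' : a, a' ∈ A}; |A| = 4.
General bounds: 2|A| - 1 ≤ |A + A| ≤ |A|(|A|+1)/2, i.e. 7 ≤ |A + A| ≤ 10.
Lower bound 2|A|-1 is attained iff A is an arithmetic progression.
Enumerate sums a + a' for a ≤ a' (symmetric, so this suffices):
a = -5: -5+-5=-10, -5+-1=-6, -5+5=0, -5+7=2
a = -1: -1+-1=-2, -1+5=4, -1+7=6
a = 5: 5+5=10, 5+7=12
a = 7: 7+7=14
Distinct sums: {-10, -6, -2, 0, 2, 4, 6, 10, 12, 14}
|A + A| = 10

|A + A| = 10


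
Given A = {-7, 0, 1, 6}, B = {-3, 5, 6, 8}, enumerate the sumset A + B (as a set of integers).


A + B = {a + b : a ∈ A, b ∈ B}.
Enumerate all |A|·|B| = 4·4 = 16 pairs (a, b) and collect distinct sums.
a = -7: -7+-3=-10, -7+5=-2, -7+6=-1, -7+8=1
a = 0: 0+-3=-3, 0+5=5, 0+6=6, 0+8=8
a = 1: 1+-3=-2, 1+5=6, 1+6=7, 1+8=9
a = 6: 6+-3=3, 6+5=11, 6+6=12, 6+8=14
Collecting distinct sums: A + B = {-10, -3, -2, -1, 1, 3, 5, 6, 7, 8, 9, 11, 12, 14}
|A + B| = 14

A + B = {-10, -3, -2, -1, 1, 3, 5, 6, 7, 8, 9, 11, 12, 14}


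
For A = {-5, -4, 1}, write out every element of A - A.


A - A = {a - a' : a, a' ∈ A}.
Compute a - a' for each ordered pair (a, a'):
a = -5: -5--5=0, -5--4=-1, -5-1=-6
a = -4: -4--5=1, -4--4=0, -4-1=-5
a = 1: 1--5=6, 1--4=5, 1-1=0
Collecting distinct values (and noting 0 appears from a-a):
A - A = {-6, -5, -1, 0, 1, 5, 6}
|A - A| = 7

A - A = {-6, -5, -1, 0, 1, 5, 6}


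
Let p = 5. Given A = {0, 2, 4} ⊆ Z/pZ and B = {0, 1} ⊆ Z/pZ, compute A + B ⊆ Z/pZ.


Work in Z/5Z: reduce every sum a + b modulo 5.
Enumerate all 6 pairs:
a = 0: 0+0=0, 0+1=1
a = 2: 2+0=2, 2+1=3
a = 4: 4+0=4, 4+1=0
Distinct residues collected: {0, 1, 2, 3, 4}
|A + B| = 5 (out of 5 total residues).

A + B = {0, 1, 2, 3, 4}


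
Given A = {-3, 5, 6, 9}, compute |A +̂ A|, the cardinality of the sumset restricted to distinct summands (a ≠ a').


Restricted sumset: A +̂ A = {a + a' : a ∈ A, a' ∈ A, a ≠ a'}.
Equivalently, take A + A and drop any sum 2a that is achievable ONLY as a + a for a ∈ A (i.e. sums representable only with equal summands).
Enumerate pairs (a, a') with a < a' (symmetric, so each unordered pair gives one sum; this covers all a ≠ a'):
  -3 + 5 = 2
  -3 + 6 = 3
  -3 + 9 = 6
  5 + 6 = 11
  5 + 9 = 14
  6 + 9 = 15
Collected distinct sums: {2, 3, 6, 11, 14, 15}
|A +̂ A| = 6
(Reference bound: |A +̂ A| ≥ 2|A| - 3 for |A| ≥ 2, with |A| = 4 giving ≥ 5.)

|A +̂ A| = 6


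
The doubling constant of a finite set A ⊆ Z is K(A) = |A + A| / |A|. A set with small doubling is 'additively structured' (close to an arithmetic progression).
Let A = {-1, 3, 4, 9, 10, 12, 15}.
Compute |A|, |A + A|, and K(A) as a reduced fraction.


|A| = 7.
Compute A + A by enumerating all 49 pairs.
A + A = {-2, 2, 3, 6, 7, 8, 9, 11, 12, 13, 14, 15, 16, 18, 19, 20, 21, 22, 24, 25, 27, 30}, so |A + A| = 22.
K = |A + A| / |A| = 22/7 (already in lowest terms) ≈ 3.1429.
Reference: AP of size 7 gives K = 13/7 ≈ 1.8571; a fully generic set of size 7 gives K ≈ 4.0000.

|A| = 7, |A + A| = 22, K = 22/7.


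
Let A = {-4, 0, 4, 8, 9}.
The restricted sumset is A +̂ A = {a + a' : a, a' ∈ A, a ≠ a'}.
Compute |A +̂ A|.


Restricted sumset: A +̂ A = {a + a' : a ∈ A, a' ∈ A, a ≠ a'}.
Equivalently, take A + A and drop any sum 2a that is achievable ONLY as a + a for a ∈ A (i.e. sums representable only with equal summands).
Enumerate pairs (a, a') with a < a' (symmetric, so each unordered pair gives one sum; this covers all a ≠ a'):
  -4 + 0 = -4
  -4 + 4 = 0
  -4 + 8 = 4
  -4 + 9 = 5
  0 + 4 = 4
  0 + 8 = 8
  0 + 9 = 9
  4 + 8 = 12
  4 + 9 = 13
  8 + 9 = 17
Collected distinct sums: {-4, 0, 4, 5, 8, 9, 12, 13, 17}
|A +̂ A| = 9
(Reference bound: |A +̂ A| ≥ 2|A| - 3 for |A| ≥ 2, with |A| = 5 giving ≥ 7.)

|A +̂ A| = 9


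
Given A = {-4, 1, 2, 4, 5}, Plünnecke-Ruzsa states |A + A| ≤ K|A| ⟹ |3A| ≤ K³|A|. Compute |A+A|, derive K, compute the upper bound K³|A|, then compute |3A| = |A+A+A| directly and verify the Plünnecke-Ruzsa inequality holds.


|A| = 5.
Step 1: Compute A + A by enumerating all 25 pairs.
A + A = {-8, -3, -2, 0, 1, 2, 3, 4, 5, 6, 7, 8, 9, 10}, so |A + A| = 14.
Step 2: Doubling constant K = |A + A|/|A| = 14/5 = 14/5 ≈ 2.8000.
Step 3: Plünnecke-Ruzsa gives |3A| ≤ K³·|A| = (2.8000)³ · 5 ≈ 109.7600.
Step 4: Compute 3A = A + A + A directly by enumerating all triples (a,b,c) ∈ A³; |3A| = 23.
Step 5: Check 23 ≤ 109.7600? Yes ✓.

K = 14/5, Plünnecke-Ruzsa bound K³|A| ≈ 109.7600, |3A| = 23, inequality holds.


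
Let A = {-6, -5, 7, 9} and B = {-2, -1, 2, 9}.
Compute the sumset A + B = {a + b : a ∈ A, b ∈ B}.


A + B = {a + b : a ∈ A, b ∈ B}.
Enumerate all |A|·|B| = 4·4 = 16 pairs (a, b) and collect distinct sums.
a = -6: -6+-2=-8, -6+-1=-7, -6+2=-4, -6+9=3
a = -5: -5+-2=-7, -5+-1=-6, -5+2=-3, -5+9=4
a = 7: 7+-2=5, 7+-1=6, 7+2=9, 7+9=16
a = 9: 9+-2=7, 9+-1=8, 9+2=11, 9+9=18
Collecting distinct sums: A + B = {-8, -7, -6, -4, -3, 3, 4, 5, 6, 7, 8, 9, 11, 16, 18}
|A + B| = 15

A + B = {-8, -7, -6, -4, -3, 3, 4, 5, 6, 7, 8, 9, 11, 16, 18}


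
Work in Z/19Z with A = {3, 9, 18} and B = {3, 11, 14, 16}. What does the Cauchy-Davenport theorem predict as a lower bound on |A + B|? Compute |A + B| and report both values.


Cauchy-Davenport: |A + B| ≥ min(p, |A| + |B| - 1) for A, B nonempty in Z/pZ.
|A| = 3, |B| = 4, p = 19.
CD lower bound = min(19, 3 + 4 - 1) = min(19, 6) = 6.
Compute A + B mod 19 directly:
a = 3: 3+3=6, 3+11=14, 3+14=17, 3+16=0
a = 9: 9+3=12, 9+11=1, 9+14=4, 9+16=6
a = 18: 18+3=2, 18+11=10, 18+14=13, 18+16=15
A + B = {0, 1, 2, 4, 6, 10, 12, 13, 14, 15, 17}, so |A + B| = 11.
Verify: 11 ≥ 6? Yes ✓.

CD lower bound = 6, actual |A + B| = 11.


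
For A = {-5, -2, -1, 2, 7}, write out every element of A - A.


A - A = {a - a' : a, a' ∈ A}.
Compute a - a' for each ordered pair (a, a'):
a = -5: -5--5=0, -5--2=-3, -5--1=-4, -5-2=-7, -5-7=-12
a = -2: -2--5=3, -2--2=0, -2--1=-1, -2-2=-4, -2-7=-9
a = -1: -1--5=4, -1--2=1, -1--1=0, -1-2=-3, -1-7=-8
a = 2: 2--5=7, 2--2=4, 2--1=3, 2-2=0, 2-7=-5
a = 7: 7--5=12, 7--2=9, 7--1=8, 7-2=5, 7-7=0
Collecting distinct values (and noting 0 appears from a-a):
A - A = {-12, -9, -8, -7, -5, -4, -3, -1, 0, 1, 3, 4, 5, 7, 8, 9, 12}
|A - A| = 17

A - A = {-12, -9, -8, -7, -5, -4, -3, -1, 0, 1, 3, 4, 5, 7, 8, 9, 12}


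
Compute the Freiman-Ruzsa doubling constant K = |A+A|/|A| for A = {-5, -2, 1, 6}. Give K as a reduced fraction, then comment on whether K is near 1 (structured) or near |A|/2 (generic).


|A| = 4.
Compute A + A by enumerating all 16 pairs.
A + A = {-10, -7, -4, -1, 1, 2, 4, 7, 12}, so |A + A| = 9.
K = |A + A| / |A| = 9/4 (already in lowest terms) ≈ 2.2500.
Reference: AP of size 4 gives K = 7/4 ≈ 1.7500; a fully generic set of size 4 gives K ≈ 2.5000.

|A| = 4, |A + A| = 9, K = 9/4.


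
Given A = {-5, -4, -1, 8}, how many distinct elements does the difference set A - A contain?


A - A = {a - a' : a, a' ∈ A}; |A| = 4.
Bounds: 2|A|-1 ≤ |A - A| ≤ |A|² - |A| + 1, i.e. 7 ≤ |A - A| ≤ 13.
Note: 0 ∈ A - A always (from a - a). The set is symmetric: if d ∈ A - A then -d ∈ A - A.
Enumerate nonzero differences d = a - a' with a > a' (then include -d):
Positive differences: {1, 3, 4, 9, 12, 13}
Full difference set: {0} ∪ (positive diffs) ∪ (negative diffs).
|A - A| = 1 + 2·6 = 13 (matches direct enumeration: 13).

|A - A| = 13


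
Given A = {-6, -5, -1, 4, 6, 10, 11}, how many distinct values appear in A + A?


A + A = {a + a' : a, a' ∈ A}; |A| = 7.
General bounds: 2|A| - 1 ≤ |A + A| ≤ |A|(|A|+1)/2, i.e. 13 ≤ |A + A| ≤ 28.
Lower bound 2|A|-1 is attained iff A is an arithmetic progression.
Enumerate sums a + a' for a ≤ a' (symmetric, so this suffices):
a = -6: -6+-6=-12, -6+-5=-11, -6+-1=-7, -6+4=-2, -6+6=0, -6+10=4, -6+11=5
a = -5: -5+-5=-10, -5+-1=-6, -5+4=-1, -5+6=1, -5+10=5, -5+11=6
a = -1: -1+-1=-2, -1+4=3, -1+6=5, -1+10=9, -1+11=10
a = 4: 4+4=8, 4+6=10, 4+10=14, 4+11=15
a = 6: 6+6=12, 6+10=16, 6+11=17
a = 10: 10+10=20, 10+11=21
a = 11: 11+11=22
Distinct sums: {-12, -11, -10, -7, -6, -2, -1, 0, 1, 3, 4, 5, 6, 8, 9, 10, 12, 14, 15, 16, 17, 20, 21, 22}
|A + A| = 24

|A + A| = 24


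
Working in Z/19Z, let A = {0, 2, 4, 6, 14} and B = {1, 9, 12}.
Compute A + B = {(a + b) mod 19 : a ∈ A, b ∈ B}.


Work in Z/19Z: reduce every sum a + b modulo 19.
Enumerate all 15 pairs:
a = 0: 0+1=1, 0+9=9, 0+12=12
a = 2: 2+1=3, 2+9=11, 2+12=14
a = 4: 4+1=5, 4+9=13, 4+12=16
a = 6: 6+1=7, 6+9=15, 6+12=18
a = 14: 14+1=15, 14+9=4, 14+12=7
Distinct residues collected: {1, 3, 4, 5, 7, 9, 11, 12, 13, 14, 15, 16, 18}
|A + B| = 13 (out of 19 total residues).

A + B = {1, 3, 4, 5, 7, 9, 11, 12, 13, 14, 15, 16, 18}


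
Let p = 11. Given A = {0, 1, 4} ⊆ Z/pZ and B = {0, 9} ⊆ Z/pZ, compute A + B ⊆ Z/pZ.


Work in Z/11Z: reduce every sum a + b modulo 11.
Enumerate all 6 pairs:
a = 0: 0+0=0, 0+9=9
a = 1: 1+0=1, 1+9=10
a = 4: 4+0=4, 4+9=2
Distinct residues collected: {0, 1, 2, 4, 9, 10}
|A + B| = 6 (out of 11 total residues).

A + B = {0, 1, 2, 4, 9, 10}


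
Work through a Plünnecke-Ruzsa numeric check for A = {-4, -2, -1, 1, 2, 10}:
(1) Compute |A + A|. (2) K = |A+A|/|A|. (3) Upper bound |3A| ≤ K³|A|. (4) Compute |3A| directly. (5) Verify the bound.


|A| = 6.
Step 1: Compute A + A by enumerating all 36 pairs.
A + A = {-8, -6, -5, -4, -3, -2, -1, 0, 1, 2, 3, 4, 6, 8, 9, 11, 12, 20}, so |A + A| = 18.
Step 2: Doubling constant K = |A + A|/|A| = 18/6 = 18/6 ≈ 3.0000.
Step 3: Plünnecke-Ruzsa gives |3A| ≤ K³·|A| = (3.0000)³ · 6 ≈ 162.0000.
Step 4: Compute 3A = A + A + A directly by enumerating all triples (a,b,c) ∈ A³; |3A| = 32.
Step 5: Check 32 ≤ 162.0000? Yes ✓.

K = 18/6, Plünnecke-Ruzsa bound K³|A| ≈ 162.0000, |3A| = 32, inequality holds.


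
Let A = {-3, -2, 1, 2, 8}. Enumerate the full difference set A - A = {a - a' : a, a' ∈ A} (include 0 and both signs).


A - A = {a - a' : a, a' ∈ A}.
Compute a - a' for each ordered pair (a, a'):
a = -3: -3--3=0, -3--2=-1, -3-1=-4, -3-2=-5, -3-8=-11
a = -2: -2--3=1, -2--2=0, -2-1=-3, -2-2=-4, -2-8=-10
a = 1: 1--3=4, 1--2=3, 1-1=0, 1-2=-1, 1-8=-7
a = 2: 2--3=5, 2--2=4, 2-1=1, 2-2=0, 2-8=-6
a = 8: 8--3=11, 8--2=10, 8-1=7, 8-2=6, 8-8=0
Collecting distinct values (and noting 0 appears from a-a):
A - A = {-11, -10, -7, -6, -5, -4, -3, -1, 0, 1, 3, 4, 5, 6, 7, 10, 11}
|A - A| = 17

A - A = {-11, -10, -7, -6, -5, -4, -3, -1, 0, 1, 3, 4, 5, 6, 7, 10, 11}


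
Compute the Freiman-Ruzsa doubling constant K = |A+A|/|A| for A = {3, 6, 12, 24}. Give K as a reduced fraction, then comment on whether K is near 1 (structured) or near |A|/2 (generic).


|A| = 4.
Compute A + A by enumerating all 16 pairs.
A + A = {6, 9, 12, 15, 18, 24, 27, 30, 36, 48}, so |A + A| = 10.
K = |A + A| / |A| = 10/4 = 5/2 ≈ 2.5000.
Reference: AP of size 4 gives K = 7/4 ≈ 1.7500; a fully generic set of size 4 gives K ≈ 2.5000.

|A| = 4, |A + A| = 10, K = 10/4 = 5/2.


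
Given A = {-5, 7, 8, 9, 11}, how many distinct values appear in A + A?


A + A = {a + a' : a, a' ∈ A}; |A| = 5.
General bounds: 2|A| - 1 ≤ |A + A| ≤ |A|(|A|+1)/2, i.e. 9 ≤ |A + A| ≤ 15.
Lower bound 2|A|-1 is attained iff A is an arithmetic progression.
Enumerate sums a + a' for a ≤ a' (symmetric, so this suffices):
a = -5: -5+-5=-10, -5+7=2, -5+8=3, -5+9=4, -5+11=6
a = 7: 7+7=14, 7+8=15, 7+9=16, 7+11=18
a = 8: 8+8=16, 8+9=17, 8+11=19
a = 9: 9+9=18, 9+11=20
a = 11: 11+11=22
Distinct sums: {-10, 2, 3, 4, 6, 14, 15, 16, 17, 18, 19, 20, 22}
|A + A| = 13

|A + A| = 13


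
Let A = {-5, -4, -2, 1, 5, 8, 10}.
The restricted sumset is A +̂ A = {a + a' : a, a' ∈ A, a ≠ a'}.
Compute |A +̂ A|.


Restricted sumset: A +̂ A = {a + a' : a ∈ A, a' ∈ A, a ≠ a'}.
Equivalently, take A + A and drop any sum 2a that is achievable ONLY as a + a for a ∈ A (i.e. sums representable only with equal summands).
Enumerate pairs (a, a') with a < a' (symmetric, so each unordered pair gives one sum; this covers all a ≠ a'):
  -5 + -4 = -9
  -5 + -2 = -7
  -5 + 1 = -4
  -5 + 5 = 0
  -5 + 8 = 3
  -5 + 10 = 5
  -4 + -2 = -6
  -4 + 1 = -3
  -4 + 5 = 1
  -4 + 8 = 4
  -4 + 10 = 6
  -2 + 1 = -1
  -2 + 5 = 3
  -2 + 8 = 6
  -2 + 10 = 8
  1 + 5 = 6
  1 + 8 = 9
  1 + 10 = 11
  5 + 8 = 13
  5 + 10 = 15
  8 + 10 = 18
Collected distinct sums: {-9, -7, -6, -4, -3, -1, 0, 1, 3, 4, 5, 6, 8, 9, 11, 13, 15, 18}
|A +̂ A| = 18
(Reference bound: |A +̂ A| ≥ 2|A| - 3 for |A| ≥ 2, with |A| = 7 giving ≥ 11.)

|A +̂ A| = 18


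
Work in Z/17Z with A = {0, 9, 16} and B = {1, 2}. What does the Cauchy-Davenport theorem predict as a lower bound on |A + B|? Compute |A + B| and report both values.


Cauchy-Davenport: |A + B| ≥ min(p, |A| + |B| - 1) for A, B nonempty in Z/pZ.
|A| = 3, |B| = 2, p = 17.
CD lower bound = min(17, 3 + 2 - 1) = min(17, 4) = 4.
Compute A + B mod 17 directly:
a = 0: 0+1=1, 0+2=2
a = 9: 9+1=10, 9+2=11
a = 16: 16+1=0, 16+2=1
A + B = {0, 1, 2, 10, 11}, so |A + B| = 5.
Verify: 5 ≥ 4? Yes ✓.

CD lower bound = 4, actual |A + B| = 5.


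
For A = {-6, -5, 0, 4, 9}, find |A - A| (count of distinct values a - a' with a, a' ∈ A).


A - A = {a - a' : a, a' ∈ A}; |A| = 5.
Bounds: 2|A|-1 ≤ |A - A| ≤ |A|² - |A| + 1, i.e. 9 ≤ |A - A| ≤ 21.
Note: 0 ∈ A - A always (from a - a). The set is symmetric: if d ∈ A - A then -d ∈ A - A.
Enumerate nonzero differences d = a - a' with a > a' (then include -d):
Positive differences: {1, 4, 5, 6, 9, 10, 14, 15}
Full difference set: {0} ∪ (positive diffs) ∪ (negative diffs).
|A - A| = 1 + 2·8 = 17 (matches direct enumeration: 17).

|A - A| = 17


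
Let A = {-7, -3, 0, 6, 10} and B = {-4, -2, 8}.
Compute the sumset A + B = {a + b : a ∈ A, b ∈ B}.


A + B = {a + b : a ∈ A, b ∈ B}.
Enumerate all |A|·|B| = 5·3 = 15 pairs (a, b) and collect distinct sums.
a = -7: -7+-4=-11, -7+-2=-9, -7+8=1
a = -3: -3+-4=-7, -3+-2=-5, -3+8=5
a = 0: 0+-4=-4, 0+-2=-2, 0+8=8
a = 6: 6+-4=2, 6+-2=4, 6+8=14
a = 10: 10+-4=6, 10+-2=8, 10+8=18
Collecting distinct sums: A + B = {-11, -9, -7, -5, -4, -2, 1, 2, 4, 5, 6, 8, 14, 18}
|A + B| = 14

A + B = {-11, -9, -7, -5, -4, -2, 1, 2, 4, 5, 6, 8, 14, 18}


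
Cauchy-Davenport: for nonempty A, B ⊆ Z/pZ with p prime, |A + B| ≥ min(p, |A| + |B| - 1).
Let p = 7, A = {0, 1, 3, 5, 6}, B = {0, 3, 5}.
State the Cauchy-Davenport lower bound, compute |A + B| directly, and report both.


Cauchy-Davenport: |A + B| ≥ min(p, |A| + |B| - 1) for A, B nonempty in Z/pZ.
|A| = 5, |B| = 3, p = 7.
CD lower bound = min(7, 5 + 3 - 1) = min(7, 7) = 7.
Compute A + B mod 7 directly:
a = 0: 0+0=0, 0+3=3, 0+5=5
a = 1: 1+0=1, 1+3=4, 1+5=6
a = 3: 3+0=3, 3+3=6, 3+5=1
a = 5: 5+0=5, 5+3=1, 5+5=3
a = 6: 6+0=6, 6+3=2, 6+5=4
A + B = {0, 1, 2, 3, 4, 5, 6}, so |A + B| = 7.
Verify: 7 ≥ 7? Yes ✓.

CD lower bound = 7, actual |A + B| = 7.


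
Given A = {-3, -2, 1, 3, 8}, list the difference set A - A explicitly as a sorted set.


A - A = {a - a' : a, a' ∈ A}.
Compute a - a' for each ordered pair (a, a'):
a = -3: -3--3=0, -3--2=-1, -3-1=-4, -3-3=-6, -3-8=-11
a = -2: -2--3=1, -2--2=0, -2-1=-3, -2-3=-5, -2-8=-10
a = 1: 1--3=4, 1--2=3, 1-1=0, 1-3=-2, 1-8=-7
a = 3: 3--3=6, 3--2=5, 3-1=2, 3-3=0, 3-8=-5
a = 8: 8--3=11, 8--2=10, 8-1=7, 8-3=5, 8-8=0
Collecting distinct values (and noting 0 appears from a-a):
A - A = {-11, -10, -7, -6, -5, -4, -3, -2, -1, 0, 1, 2, 3, 4, 5, 6, 7, 10, 11}
|A - A| = 19

A - A = {-11, -10, -7, -6, -5, -4, -3, -2, -1, 0, 1, 2, 3, 4, 5, 6, 7, 10, 11}


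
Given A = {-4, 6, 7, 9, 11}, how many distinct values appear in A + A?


A + A = {a + a' : a, a' ∈ A}; |A| = 5.
General bounds: 2|A| - 1 ≤ |A + A| ≤ |A|(|A|+1)/2, i.e. 9 ≤ |A + A| ≤ 15.
Lower bound 2|A|-1 is attained iff A is an arithmetic progression.
Enumerate sums a + a' for a ≤ a' (symmetric, so this suffices):
a = -4: -4+-4=-8, -4+6=2, -4+7=3, -4+9=5, -4+11=7
a = 6: 6+6=12, 6+7=13, 6+9=15, 6+11=17
a = 7: 7+7=14, 7+9=16, 7+11=18
a = 9: 9+9=18, 9+11=20
a = 11: 11+11=22
Distinct sums: {-8, 2, 3, 5, 7, 12, 13, 14, 15, 16, 17, 18, 20, 22}
|A + A| = 14

|A + A| = 14


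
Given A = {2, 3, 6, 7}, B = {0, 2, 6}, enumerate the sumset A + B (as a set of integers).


A + B = {a + b : a ∈ A, b ∈ B}.
Enumerate all |A|·|B| = 4·3 = 12 pairs (a, b) and collect distinct sums.
a = 2: 2+0=2, 2+2=4, 2+6=8
a = 3: 3+0=3, 3+2=5, 3+6=9
a = 6: 6+0=6, 6+2=8, 6+6=12
a = 7: 7+0=7, 7+2=9, 7+6=13
Collecting distinct sums: A + B = {2, 3, 4, 5, 6, 7, 8, 9, 12, 13}
|A + B| = 10

A + B = {2, 3, 4, 5, 6, 7, 8, 9, 12, 13}


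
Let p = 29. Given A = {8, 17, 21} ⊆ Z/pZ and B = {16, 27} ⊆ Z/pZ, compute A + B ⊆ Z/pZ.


Work in Z/29Z: reduce every sum a + b modulo 29.
Enumerate all 6 pairs:
a = 8: 8+16=24, 8+27=6
a = 17: 17+16=4, 17+27=15
a = 21: 21+16=8, 21+27=19
Distinct residues collected: {4, 6, 8, 15, 19, 24}
|A + B| = 6 (out of 29 total residues).

A + B = {4, 6, 8, 15, 19, 24}


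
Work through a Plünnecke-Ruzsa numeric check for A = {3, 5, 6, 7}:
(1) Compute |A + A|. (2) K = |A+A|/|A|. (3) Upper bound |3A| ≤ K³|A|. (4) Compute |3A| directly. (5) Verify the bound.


|A| = 4.
Step 1: Compute A + A by enumerating all 16 pairs.
A + A = {6, 8, 9, 10, 11, 12, 13, 14}, so |A + A| = 8.
Step 2: Doubling constant K = |A + A|/|A| = 8/4 = 8/4 ≈ 2.0000.
Step 3: Plünnecke-Ruzsa gives |3A| ≤ K³·|A| = (2.0000)³ · 4 ≈ 32.0000.
Step 4: Compute 3A = A + A + A directly by enumerating all triples (a,b,c) ∈ A³; |3A| = 12.
Step 5: Check 12 ≤ 32.0000? Yes ✓.

K = 8/4, Plünnecke-Ruzsa bound K³|A| ≈ 32.0000, |3A| = 12, inequality holds.


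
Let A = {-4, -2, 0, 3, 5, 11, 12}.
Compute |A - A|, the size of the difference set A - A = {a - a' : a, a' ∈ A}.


A - A = {a - a' : a, a' ∈ A}; |A| = 7.
Bounds: 2|A|-1 ≤ |A - A| ≤ |A|² - |A| + 1, i.e. 13 ≤ |A - A| ≤ 43.
Note: 0 ∈ A - A always (from a - a). The set is symmetric: if d ∈ A - A then -d ∈ A - A.
Enumerate nonzero differences d = a - a' with a > a' (then include -d):
Positive differences: {1, 2, 3, 4, 5, 6, 7, 8, 9, 11, 12, 13, 14, 15, 16}
Full difference set: {0} ∪ (positive diffs) ∪ (negative diffs).
|A - A| = 1 + 2·15 = 31 (matches direct enumeration: 31).

|A - A| = 31


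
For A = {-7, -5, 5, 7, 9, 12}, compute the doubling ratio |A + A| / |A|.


|A| = 6.
Compute A + A by enumerating all 36 pairs.
A + A = {-14, -12, -10, -2, 0, 2, 4, 5, 7, 10, 12, 14, 16, 17, 18, 19, 21, 24}, so |A + A| = 18.
K = |A + A| / |A| = 18/6 = 3/1 ≈ 3.0000.
Reference: AP of size 6 gives K = 11/6 ≈ 1.8333; a fully generic set of size 6 gives K ≈ 3.5000.

|A| = 6, |A + A| = 18, K = 18/6 = 3/1.


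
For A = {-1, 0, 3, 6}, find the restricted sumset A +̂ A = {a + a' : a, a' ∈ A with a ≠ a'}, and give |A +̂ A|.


Restricted sumset: A +̂ A = {a + a' : a ∈ A, a' ∈ A, a ≠ a'}.
Equivalently, take A + A and drop any sum 2a that is achievable ONLY as a + a for a ∈ A (i.e. sums representable only with equal summands).
Enumerate pairs (a, a') with a < a' (symmetric, so each unordered pair gives one sum; this covers all a ≠ a'):
  -1 + 0 = -1
  -1 + 3 = 2
  -1 + 6 = 5
  0 + 3 = 3
  0 + 6 = 6
  3 + 6 = 9
Collected distinct sums: {-1, 2, 3, 5, 6, 9}
|A +̂ A| = 6
(Reference bound: |A +̂ A| ≥ 2|A| - 3 for |A| ≥ 2, with |A| = 4 giving ≥ 5.)

|A +̂ A| = 6


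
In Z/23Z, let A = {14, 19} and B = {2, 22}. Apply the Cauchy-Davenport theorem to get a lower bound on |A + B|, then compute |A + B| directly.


Cauchy-Davenport: |A + B| ≥ min(p, |A| + |B| - 1) for A, B nonempty in Z/pZ.
|A| = 2, |B| = 2, p = 23.
CD lower bound = min(23, 2 + 2 - 1) = min(23, 3) = 3.
Compute A + B mod 23 directly:
a = 14: 14+2=16, 14+22=13
a = 19: 19+2=21, 19+22=18
A + B = {13, 16, 18, 21}, so |A + B| = 4.
Verify: 4 ≥ 3? Yes ✓.

CD lower bound = 3, actual |A + B| = 4.


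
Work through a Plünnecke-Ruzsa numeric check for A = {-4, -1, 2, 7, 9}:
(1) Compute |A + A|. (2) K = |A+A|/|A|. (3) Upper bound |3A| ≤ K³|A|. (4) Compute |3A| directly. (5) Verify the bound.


|A| = 5.
Step 1: Compute A + A by enumerating all 25 pairs.
A + A = {-8, -5, -2, 1, 3, 4, 5, 6, 8, 9, 11, 14, 16, 18}, so |A + A| = 14.
Step 2: Doubling constant K = |A + A|/|A| = 14/5 = 14/5 ≈ 2.8000.
Step 3: Plünnecke-Ruzsa gives |3A| ≤ K³·|A| = (2.8000)³ · 5 ≈ 109.7600.
Step 4: Compute 3A = A + A + A directly by enumerating all triples (a,b,c) ∈ A³; |3A| = 28.
Step 5: Check 28 ≤ 109.7600? Yes ✓.

K = 14/5, Plünnecke-Ruzsa bound K³|A| ≈ 109.7600, |3A| = 28, inequality holds.


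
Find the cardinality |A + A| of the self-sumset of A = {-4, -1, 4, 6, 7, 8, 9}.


A + A = {a + a' : a, a' ∈ A}; |A| = 7.
General bounds: 2|A| - 1 ≤ |A + A| ≤ |A|(|A|+1)/2, i.e. 13 ≤ |A + A| ≤ 28.
Lower bound 2|A|-1 is attained iff A is an arithmetic progression.
Enumerate sums a + a' for a ≤ a' (symmetric, so this suffices):
a = -4: -4+-4=-8, -4+-1=-5, -4+4=0, -4+6=2, -4+7=3, -4+8=4, -4+9=5
a = -1: -1+-1=-2, -1+4=3, -1+6=5, -1+7=6, -1+8=7, -1+9=8
a = 4: 4+4=8, 4+6=10, 4+7=11, 4+8=12, 4+9=13
a = 6: 6+6=12, 6+7=13, 6+8=14, 6+9=15
a = 7: 7+7=14, 7+8=15, 7+9=16
a = 8: 8+8=16, 8+9=17
a = 9: 9+9=18
Distinct sums: {-8, -5, -2, 0, 2, 3, 4, 5, 6, 7, 8, 10, 11, 12, 13, 14, 15, 16, 17, 18}
|A + A| = 20

|A + A| = 20


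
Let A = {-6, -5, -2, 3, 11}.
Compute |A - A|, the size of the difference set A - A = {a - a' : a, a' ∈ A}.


A - A = {a - a' : a, a' ∈ A}; |A| = 5.
Bounds: 2|A|-1 ≤ |A - A| ≤ |A|² - |A| + 1, i.e. 9 ≤ |A - A| ≤ 21.
Note: 0 ∈ A - A always (from a - a). The set is symmetric: if d ∈ A - A then -d ∈ A - A.
Enumerate nonzero differences d = a - a' with a > a' (then include -d):
Positive differences: {1, 3, 4, 5, 8, 9, 13, 16, 17}
Full difference set: {0} ∪ (positive diffs) ∪ (negative diffs).
|A - A| = 1 + 2·9 = 19 (matches direct enumeration: 19).

|A - A| = 19


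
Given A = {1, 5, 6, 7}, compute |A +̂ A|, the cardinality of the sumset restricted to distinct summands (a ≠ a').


Restricted sumset: A +̂ A = {a + a' : a ∈ A, a' ∈ A, a ≠ a'}.
Equivalently, take A + A and drop any sum 2a that is achievable ONLY as a + a for a ∈ A (i.e. sums representable only with equal summands).
Enumerate pairs (a, a') with a < a' (symmetric, so each unordered pair gives one sum; this covers all a ≠ a'):
  1 + 5 = 6
  1 + 6 = 7
  1 + 7 = 8
  5 + 6 = 11
  5 + 7 = 12
  6 + 7 = 13
Collected distinct sums: {6, 7, 8, 11, 12, 13}
|A +̂ A| = 6
(Reference bound: |A +̂ A| ≥ 2|A| - 3 for |A| ≥ 2, with |A| = 4 giving ≥ 5.)

|A +̂ A| = 6


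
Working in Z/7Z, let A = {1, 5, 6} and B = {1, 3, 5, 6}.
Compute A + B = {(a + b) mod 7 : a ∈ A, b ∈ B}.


Work in Z/7Z: reduce every sum a + b modulo 7.
Enumerate all 12 pairs:
a = 1: 1+1=2, 1+3=4, 1+5=6, 1+6=0
a = 5: 5+1=6, 5+3=1, 5+5=3, 5+6=4
a = 6: 6+1=0, 6+3=2, 6+5=4, 6+6=5
Distinct residues collected: {0, 1, 2, 3, 4, 5, 6}
|A + B| = 7 (out of 7 total residues).

A + B = {0, 1, 2, 3, 4, 5, 6}


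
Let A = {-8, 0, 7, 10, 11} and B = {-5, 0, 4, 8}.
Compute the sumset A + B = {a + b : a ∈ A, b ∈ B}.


A + B = {a + b : a ∈ A, b ∈ B}.
Enumerate all |A|·|B| = 5·4 = 20 pairs (a, b) and collect distinct sums.
a = -8: -8+-5=-13, -8+0=-8, -8+4=-4, -8+8=0
a = 0: 0+-5=-5, 0+0=0, 0+4=4, 0+8=8
a = 7: 7+-5=2, 7+0=7, 7+4=11, 7+8=15
a = 10: 10+-5=5, 10+0=10, 10+4=14, 10+8=18
a = 11: 11+-5=6, 11+0=11, 11+4=15, 11+8=19
Collecting distinct sums: A + B = {-13, -8, -5, -4, 0, 2, 4, 5, 6, 7, 8, 10, 11, 14, 15, 18, 19}
|A + B| = 17

A + B = {-13, -8, -5, -4, 0, 2, 4, 5, 6, 7, 8, 10, 11, 14, 15, 18, 19}


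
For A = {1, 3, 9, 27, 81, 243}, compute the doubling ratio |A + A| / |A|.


|A| = 6.
Compute A + A by enumerating all 36 pairs.
A + A = {2, 4, 6, 10, 12, 18, 28, 30, 36, 54, 82, 84, 90, 108, 162, 244, 246, 252, 270, 324, 486}, so |A + A| = 21.
K = |A + A| / |A| = 21/6 = 7/2 ≈ 3.5000.
Reference: AP of size 6 gives K = 11/6 ≈ 1.8333; a fully generic set of size 6 gives K ≈ 3.5000.

|A| = 6, |A + A| = 21, K = 21/6 = 7/2.


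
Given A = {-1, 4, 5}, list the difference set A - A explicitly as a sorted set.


A - A = {a - a' : a, a' ∈ A}.
Compute a - a' for each ordered pair (a, a'):
a = -1: -1--1=0, -1-4=-5, -1-5=-6
a = 4: 4--1=5, 4-4=0, 4-5=-1
a = 5: 5--1=6, 5-4=1, 5-5=0
Collecting distinct values (and noting 0 appears from a-a):
A - A = {-6, -5, -1, 0, 1, 5, 6}
|A - A| = 7

A - A = {-6, -5, -1, 0, 1, 5, 6}


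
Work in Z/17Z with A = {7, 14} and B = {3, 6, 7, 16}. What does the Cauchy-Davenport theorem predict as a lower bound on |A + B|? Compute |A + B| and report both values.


Cauchy-Davenport: |A + B| ≥ min(p, |A| + |B| - 1) for A, B nonempty in Z/pZ.
|A| = 2, |B| = 4, p = 17.
CD lower bound = min(17, 2 + 4 - 1) = min(17, 5) = 5.
Compute A + B mod 17 directly:
a = 7: 7+3=10, 7+6=13, 7+7=14, 7+16=6
a = 14: 14+3=0, 14+6=3, 14+7=4, 14+16=13
A + B = {0, 3, 4, 6, 10, 13, 14}, so |A + B| = 7.
Verify: 7 ≥ 5? Yes ✓.

CD lower bound = 5, actual |A + B| = 7.


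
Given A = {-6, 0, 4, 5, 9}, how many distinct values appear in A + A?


A + A = {a + a' : a, a' ∈ A}; |A| = 5.
General bounds: 2|A| - 1 ≤ |A + A| ≤ |A|(|A|+1)/2, i.e. 9 ≤ |A + A| ≤ 15.
Lower bound 2|A|-1 is attained iff A is an arithmetic progression.
Enumerate sums a + a' for a ≤ a' (symmetric, so this suffices):
a = -6: -6+-6=-12, -6+0=-6, -6+4=-2, -6+5=-1, -6+9=3
a = 0: 0+0=0, 0+4=4, 0+5=5, 0+9=9
a = 4: 4+4=8, 4+5=9, 4+9=13
a = 5: 5+5=10, 5+9=14
a = 9: 9+9=18
Distinct sums: {-12, -6, -2, -1, 0, 3, 4, 5, 8, 9, 10, 13, 14, 18}
|A + A| = 14

|A + A| = 14


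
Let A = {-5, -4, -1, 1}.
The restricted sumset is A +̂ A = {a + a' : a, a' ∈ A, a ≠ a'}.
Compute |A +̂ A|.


Restricted sumset: A +̂ A = {a + a' : a ∈ A, a' ∈ A, a ≠ a'}.
Equivalently, take A + A and drop any sum 2a that is achievable ONLY as a + a for a ∈ A (i.e. sums representable only with equal summands).
Enumerate pairs (a, a') with a < a' (symmetric, so each unordered pair gives one sum; this covers all a ≠ a'):
  -5 + -4 = -9
  -5 + -1 = -6
  -5 + 1 = -4
  -4 + -1 = -5
  -4 + 1 = -3
  -1 + 1 = 0
Collected distinct sums: {-9, -6, -5, -4, -3, 0}
|A +̂ A| = 6
(Reference bound: |A +̂ A| ≥ 2|A| - 3 for |A| ≥ 2, with |A| = 4 giving ≥ 5.)

|A +̂ A| = 6


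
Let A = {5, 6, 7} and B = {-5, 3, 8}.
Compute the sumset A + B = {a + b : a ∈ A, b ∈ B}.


A + B = {a + b : a ∈ A, b ∈ B}.
Enumerate all |A|·|B| = 3·3 = 9 pairs (a, b) and collect distinct sums.
a = 5: 5+-5=0, 5+3=8, 5+8=13
a = 6: 6+-5=1, 6+3=9, 6+8=14
a = 7: 7+-5=2, 7+3=10, 7+8=15
Collecting distinct sums: A + B = {0, 1, 2, 8, 9, 10, 13, 14, 15}
|A + B| = 9

A + B = {0, 1, 2, 8, 9, 10, 13, 14, 15}


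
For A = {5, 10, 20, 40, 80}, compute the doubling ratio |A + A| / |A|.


|A| = 5.
Compute A + A by enumerating all 25 pairs.
A + A = {10, 15, 20, 25, 30, 40, 45, 50, 60, 80, 85, 90, 100, 120, 160}, so |A + A| = 15.
K = |A + A| / |A| = 15/5 = 3/1 ≈ 3.0000.
Reference: AP of size 5 gives K = 9/5 ≈ 1.8000; a fully generic set of size 5 gives K ≈ 3.0000.

|A| = 5, |A + A| = 15, K = 15/5 = 3/1.


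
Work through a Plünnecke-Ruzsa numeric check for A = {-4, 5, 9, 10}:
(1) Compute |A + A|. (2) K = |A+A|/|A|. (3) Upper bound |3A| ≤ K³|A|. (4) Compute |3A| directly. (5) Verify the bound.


|A| = 4.
Step 1: Compute A + A by enumerating all 16 pairs.
A + A = {-8, 1, 5, 6, 10, 14, 15, 18, 19, 20}, so |A + A| = 10.
Step 2: Doubling constant K = |A + A|/|A| = 10/4 = 10/4 ≈ 2.5000.
Step 3: Plünnecke-Ruzsa gives |3A| ≤ K³·|A| = (2.5000)³ · 4 ≈ 62.5000.
Step 4: Compute 3A = A + A + A directly by enumerating all triples (a,b,c) ∈ A³; |3A| = 19.
Step 5: Check 19 ≤ 62.5000? Yes ✓.

K = 10/4, Plünnecke-Ruzsa bound K³|A| ≈ 62.5000, |3A| = 19, inequality holds.


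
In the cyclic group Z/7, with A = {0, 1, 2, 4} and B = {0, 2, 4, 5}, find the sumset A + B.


Work in Z/7Z: reduce every sum a + b modulo 7.
Enumerate all 16 pairs:
a = 0: 0+0=0, 0+2=2, 0+4=4, 0+5=5
a = 1: 1+0=1, 1+2=3, 1+4=5, 1+5=6
a = 2: 2+0=2, 2+2=4, 2+4=6, 2+5=0
a = 4: 4+0=4, 4+2=6, 4+4=1, 4+5=2
Distinct residues collected: {0, 1, 2, 3, 4, 5, 6}
|A + B| = 7 (out of 7 total residues).

A + B = {0, 1, 2, 3, 4, 5, 6}


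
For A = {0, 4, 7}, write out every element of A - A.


A - A = {a - a' : a, a' ∈ A}.
Compute a - a' for each ordered pair (a, a'):
a = 0: 0-0=0, 0-4=-4, 0-7=-7
a = 4: 4-0=4, 4-4=0, 4-7=-3
a = 7: 7-0=7, 7-4=3, 7-7=0
Collecting distinct values (and noting 0 appears from a-a):
A - A = {-7, -4, -3, 0, 3, 4, 7}
|A - A| = 7

A - A = {-7, -4, -3, 0, 3, 4, 7}


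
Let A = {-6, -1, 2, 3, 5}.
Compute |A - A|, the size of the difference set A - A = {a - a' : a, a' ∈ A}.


A - A = {a - a' : a, a' ∈ A}; |A| = 5.
Bounds: 2|A|-1 ≤ |A - A| ≤ |A|² - |A| + 1, i.e. 9 ≤ |A - A| ≤ 21.
Note: 0 ∈ A - A always (from a - a). The set is symmetric: if d ∈ A - A then -d ∈ A - A.
Enumerate nonzero differences d = a - a' with a > a' (then include -d):
Positive differences: {1, 2, 3, 4, 5, 6, 8, 9, 11}
Full difference set: {0} ∪ (positive diffs) ∪ (negative diffs).
|A - A| = 1 + 2·9 = 19 (matches direct enumeration: 19).

|A - A| = 19


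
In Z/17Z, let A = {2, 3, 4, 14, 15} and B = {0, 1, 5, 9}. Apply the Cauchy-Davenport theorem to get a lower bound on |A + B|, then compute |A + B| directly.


Cauchy-Davenport: |A + B| ≥ min(p, |A| + |B| - 1) for A, B nonempty in Z/pZ.
|A| = 5, |B| = 4, p = 17.
CD lower bound = min(17, 5 + 4 - 1) = min(17, 8) = 8.
Compute A + B mod 17 directly:
a = 2: 2+0=2, 2+1=3, 2+5=7, 2+9=11
a = 3: 3+0=3, 3+1=4, 3+5=8, 3+9=12
a = 4: 4+0=4, 4+1=5, 4+5=9, 4+9=13
a = 14: 14+0=14, 14+1=15, 14+5=2, 14+9=6
a = 15: 15+0=15, 15+1=16, 15+5=3, 15+9=7
A + B = {2, 3, 4, 5, 6, 7, 8, 9, 11, 12, 13, 14, 15, 16}, so |A + B| = 14.
Verify: 14 ≥ 8? Yes ✓.

CD lower bound = 8, actual |A + B| = 14.
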